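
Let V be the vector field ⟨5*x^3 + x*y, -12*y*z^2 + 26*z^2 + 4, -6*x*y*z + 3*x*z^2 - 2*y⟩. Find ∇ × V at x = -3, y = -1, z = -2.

(114, 0, 3)

(∇×V)₁ = ∂V₃/∂y − ∂V₂/∂z = -6*x*z + 24*y*z - 52*z - 2
(∇×V)₂ = ∂V₁/∂z − ∂V₃/∂x = 6*y*z - 3*z^2
(∇×V)₃ = ∂V₂/∂x − ∂V₁/∂y = -x
∇×V = (-6*x*z + 24*y*z - 52*z - 2, 6*y*z - 3*z^2, -x)
At (-3, -1, -2): (114, 0, 3).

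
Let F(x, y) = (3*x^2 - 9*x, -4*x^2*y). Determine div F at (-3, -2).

-63

∂F₁/∂x = 6*x - 9
∂F₂/∂y = -4*x^2
∇·F = -4*x^2 + 6*x - 9
At (-3, -2): -63.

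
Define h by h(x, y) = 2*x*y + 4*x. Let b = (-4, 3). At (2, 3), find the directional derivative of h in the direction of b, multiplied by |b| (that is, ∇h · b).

∂h/∂x = 2*y + 4
∂h/∂y = 2*x
∇h at (2, 3) = (10, 4)
∇h · b = (10)(-4) + (4)(3) = -28

-28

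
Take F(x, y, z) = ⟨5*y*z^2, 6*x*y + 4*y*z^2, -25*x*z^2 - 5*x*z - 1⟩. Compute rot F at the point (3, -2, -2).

(∇×F)₁ = ∂F₃/∂y − ∂F₂/∂z = -8*y*z
(∇×F)₂ = ∂F₁/∂z − ∂F₃/∂x = 10*y*z + 25*z^2 + 5*z
(∇×F)₃ = ∂F₂/∂x − ∂F₁/∂y = 6*y - 5*z^2
∇×F = (-8*y*z, 10*y*z + 25*z^2 + 5*z, 6*y - 5*z^2)
At (3, -2, -2): (-32, 130, -32).

(-32, 130, -32)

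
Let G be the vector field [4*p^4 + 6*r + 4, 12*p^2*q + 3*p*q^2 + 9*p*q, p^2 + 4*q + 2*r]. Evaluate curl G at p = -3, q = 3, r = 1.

(∇×G)₁ = ∂G₃/∂q − ∂G₂/∂r = 4
(∇×G)₂ = ∂G₁/∂r − ∂G₃/∂p = -2*p + 6
(∇×G)₃ = ∂G₂/∂p − ∂G₁/∂q = 24*p*q + 3*q^2 + 9*q
∇×G = (4, -2*p + 6, 24*p*q + 3*q^2 + 9*q)
At (-3, 3, 1): (4, 12, -162).

(4, 12, -162)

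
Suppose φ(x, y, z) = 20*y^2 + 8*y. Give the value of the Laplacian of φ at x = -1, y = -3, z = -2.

40

∂²φ/∂x² = 0
∂²φ/∂y² = 40
∂²φ/∂z² = 0
∇²φ = 40
At (-1, -3, -2): 40.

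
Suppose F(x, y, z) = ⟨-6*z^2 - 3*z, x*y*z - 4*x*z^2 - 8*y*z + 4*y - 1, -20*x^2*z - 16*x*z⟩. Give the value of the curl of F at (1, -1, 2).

(∇×F)₁ = ∂F₃/∂y − ∂F₂/∂z = -x*y + 8*x*z + 8*y
(∇×F)₂ = ∂F₁/∂z − ∂F₃/∂x = 40*x*z + 4*z - 3
(∇×F)₃ = ∂F₂/∂x − ∂F₁/∂y = y*z - 4*z^2
∇×F = (-x*y + 8*x*z + 8*y, 40*x*z + 4*z - 3, y*z - 4*z^2)
At (1, -1, 2): (9, 85, -18).

(9, 85, -18)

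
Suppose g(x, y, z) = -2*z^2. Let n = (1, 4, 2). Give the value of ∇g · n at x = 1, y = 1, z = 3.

-24

∂g/∂x = 0
∂g/∂y = 0
∂g/∂z = -4*z
∇g at (1, 1, 3) = (0, 0, -12)
∇g · n = (0)(1) + (0)(4) + (-12)(2) = -24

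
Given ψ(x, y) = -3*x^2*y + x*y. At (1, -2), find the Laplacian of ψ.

∂²ψ/∂x² = -6*y
∂²ψ/∂y² = 0
∇²ψ = -6*y
At (1, -2): 12.

12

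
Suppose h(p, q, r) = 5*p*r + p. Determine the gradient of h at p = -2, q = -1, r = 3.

∂h/∂p = 5*r + 1
∂h/∂q = 0
∂h/∂r = 5*p
∇h = (5*r + 1, 0, 5*p)
At (-2, -1, 3): (16, 0, -10).

(16, 0, -10)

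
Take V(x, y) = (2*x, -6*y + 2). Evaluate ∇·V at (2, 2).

-4

∂V₁/∂x = 2
∂V₂/∂y = -6
∇·V = -4
At (2, 2): -4.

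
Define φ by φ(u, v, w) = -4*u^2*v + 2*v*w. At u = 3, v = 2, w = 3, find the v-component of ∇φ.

-30

(∇φ)_2 = ∂φ/∂v = -4*u^2 + 2*w
At (3, 2, 3): -30.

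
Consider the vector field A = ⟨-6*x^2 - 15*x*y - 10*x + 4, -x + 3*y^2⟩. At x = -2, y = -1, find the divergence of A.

23

∂A₁/∂x = -12*x - 15*y - 10
∂A₂/∂y = 6*y
∇·A = -12*x - 9*y - 10
At (-2, -1): 23.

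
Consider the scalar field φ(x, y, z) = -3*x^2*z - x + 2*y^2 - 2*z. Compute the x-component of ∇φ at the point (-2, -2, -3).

-37

(∇φ)_1 = ∂φ/∂x = -6*x*z - 1
At (-2, -2, -3): -37.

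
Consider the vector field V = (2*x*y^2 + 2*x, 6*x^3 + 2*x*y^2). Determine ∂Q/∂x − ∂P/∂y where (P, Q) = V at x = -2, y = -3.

66

∂V₂/∂x = 18*x^2 + 2*y^2
∂V₁/∂y = 4*x*y
Scalar curl = 18*x^2 - 4*x*y + 2*y^2
At (-2, -3): 66.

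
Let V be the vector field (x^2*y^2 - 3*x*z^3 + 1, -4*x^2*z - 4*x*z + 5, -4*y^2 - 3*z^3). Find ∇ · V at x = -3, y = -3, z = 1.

∂V₁/∂x = 2*x*y^2 - 3*z^3
∂V₂/∂y = 0
∂V₃/∂z = -9*z^2
∇·V = 2*x*y^2 - 3*z^3 - 9*z^2
At (-3, -3, 1): -66.

-66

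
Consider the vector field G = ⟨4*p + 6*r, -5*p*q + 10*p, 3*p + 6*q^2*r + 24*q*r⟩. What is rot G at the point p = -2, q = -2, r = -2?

(∇×G)₁ = ∂G₃/∂q − ∂G₂/∂r = 12*q*r + 24*r
(∇×G)₂ = ∂G₁/∂r − ∂G₃/∂p = 3
(∇×G)₃ = ∂G₂/∂p − ∂G₁/∂q = -5*q + 10
∇×G = (12*q*r + 24*r, 3, -5*q + 10)
At (-2, -2, -2): (0, 3, 20).

(0, 3, 20)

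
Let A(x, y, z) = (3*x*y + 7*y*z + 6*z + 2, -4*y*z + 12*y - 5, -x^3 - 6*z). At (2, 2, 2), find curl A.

(∇×A)₁ = ∂A₃/∂y − ∂A₂/∂z = 4*y
(∇×A)₂ = ∂A₁/∂z − ∂A₃/∂x = 3*x^2 + 7*y + 6
(∇×A)₃ = ∂A₂/∂x − ∂A₁/∂y = -3*x - 7*z
∇×A = (4*y, 3*x^2 + 7*y + 6, -3*x - 7*z)
At (2, 2, 2): (8, 32, -20).

(8, 32, -20)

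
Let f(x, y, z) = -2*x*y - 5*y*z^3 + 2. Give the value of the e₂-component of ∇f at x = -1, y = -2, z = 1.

-3

(∇f)_2 = ∂f/∂y = -2*x - 5*z^3
At (-1, -2, 1): -3.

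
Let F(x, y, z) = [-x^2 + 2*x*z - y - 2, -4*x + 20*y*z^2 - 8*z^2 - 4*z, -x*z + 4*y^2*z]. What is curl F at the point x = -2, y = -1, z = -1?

(∇×F)₁ = ∂F₃/∂y − ∂F₂/∂z = -32*y*z + 16*z + 4
(∇×F)₂ = ∂F₁/∂z − ∂F₃/∂x = 2*x + z
(∇×F)₃ = ∂F₂/∂x − ∂F₁/∂y = -3
∇×F = (-32*y*z + 16*z + 4, 2*x + z, -3)
At (-2, -1, -1): (-44, -5, -3).

(-44, -5, -3)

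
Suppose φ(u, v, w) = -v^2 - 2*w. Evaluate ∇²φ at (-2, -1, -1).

-2

∂²φ/∂u² = 0
∂²φ/∂v² = -2
∂²φ/∂w² = 0
∇²φ = -2
At (-2, -1, -1): -2.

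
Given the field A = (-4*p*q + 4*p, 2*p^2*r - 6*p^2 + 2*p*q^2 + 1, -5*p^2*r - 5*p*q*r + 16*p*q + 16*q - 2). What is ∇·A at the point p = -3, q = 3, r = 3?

∂A₁/∂p = -4*q + 4
∂A₂/∂q = 4*p*q
∂A₃/∂r = -5*p^2 - 5*p*q
∇·A = -5*p^2 - p*q - 4*q + 4
At (-3, 3, 3): -44.

-44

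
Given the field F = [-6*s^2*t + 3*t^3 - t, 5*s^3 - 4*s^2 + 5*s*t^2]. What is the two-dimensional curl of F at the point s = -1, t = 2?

14

∂F₂/∂s = 15*s^2 - 8*s + 5*t^2
∂F₁/∂t = -6*s^2 + 9*t^2 - 1
Scalar curl = 21*s^2 - 8*s - 4*t^2 + 1
At (-1, 2): 14.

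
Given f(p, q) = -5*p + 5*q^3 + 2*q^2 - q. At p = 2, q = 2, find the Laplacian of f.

∂²f/∂p² = 0
∂²f/∂q² = 2*(15*q + 2)
∇²f = 30*q + 4
At (2, 2): 64.

64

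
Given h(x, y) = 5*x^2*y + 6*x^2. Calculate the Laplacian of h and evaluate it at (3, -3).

-18

∂²h/∂x² = 2*(5*y + 6)
∂²h/∂y² = 0
∇²h = 10*y + 12
At (3, -3): -18.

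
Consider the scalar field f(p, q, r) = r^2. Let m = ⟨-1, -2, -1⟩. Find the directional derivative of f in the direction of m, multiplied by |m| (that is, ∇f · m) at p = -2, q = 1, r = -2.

∂f/∂p = 0
∂f/∂q = 0
∂f/∂r = 2*r
∇f at (-2, 1, -2) = (0, 0, -4)
∇f · m = (0)(-1) + (0)(-2) + (-4)(-1) = 4

4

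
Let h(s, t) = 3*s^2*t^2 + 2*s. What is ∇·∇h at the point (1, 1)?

∂²h/∂s² = 6*t^2
∂²h/∂t² = 6*s^2
∇²h = 6*s^2 + 6*t^2
At (1, 1): 12.

12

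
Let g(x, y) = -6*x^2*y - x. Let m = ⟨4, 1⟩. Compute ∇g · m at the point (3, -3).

374

∂g/∂x = -12*x*y - 1
∂g/∂y = -6*x^2
∇g at (3, -3) = (107, -54)
∇g · m = (107)(4) + (-54)(1) = 374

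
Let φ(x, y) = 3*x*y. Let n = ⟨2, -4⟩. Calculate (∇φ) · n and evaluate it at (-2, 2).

36

∂φ/∂x = 3*y
∂φ/∂y = 3*x
∇φ at (-2, 2) = (6, -6)
∇φ · n = (6)(2) + (-6)(-4) = 36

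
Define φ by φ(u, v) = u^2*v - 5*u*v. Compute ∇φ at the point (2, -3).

∂φ/∂u = 2*u*v - 5*v
∂φ/∂v = u^2 - 5*u
∇φ = (2*u*v - 5*v, u^2 - 5*u)
At (2, -3): (3, -6).

(3, -6)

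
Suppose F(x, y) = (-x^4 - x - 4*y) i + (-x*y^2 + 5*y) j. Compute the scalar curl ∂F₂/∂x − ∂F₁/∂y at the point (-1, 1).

∂F₂/∂x = -y^2
∂F₁/∂y = -4
Scalar curl = -y^2 + 4
At (-1, 1): 3.

3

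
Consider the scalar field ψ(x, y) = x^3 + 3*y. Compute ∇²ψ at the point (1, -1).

∂²ψ/∂x² = 6*x
∂²ψ/∂y² = 0
∇²ψ = 6*x
At (1, -1): 6.

6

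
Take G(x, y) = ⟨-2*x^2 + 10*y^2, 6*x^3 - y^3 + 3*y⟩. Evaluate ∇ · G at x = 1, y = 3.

-28

∂G₁/∂x = -4*x
∂G₂/∂y = -3*y^2 + 3
∇·G = -4*x - 3*y^2 + 3
At (1, 3): -28.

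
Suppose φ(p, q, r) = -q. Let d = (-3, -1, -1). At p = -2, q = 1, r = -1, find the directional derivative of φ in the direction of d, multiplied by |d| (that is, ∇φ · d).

∂φ/∂p = 0
∂φ/∂q = -1
∂φ/∂r = 0
∇φ at (-2, 1, -1) = (0, -1, 0)
∇φ · d = (0)(-3) + (-1)(-1) + (0)(-1) = 1

1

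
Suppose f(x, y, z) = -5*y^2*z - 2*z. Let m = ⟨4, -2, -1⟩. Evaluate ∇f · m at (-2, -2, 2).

-58

∂f/∂x = 0
∂f/∂y = -10*y*z
∂f/∂z = -5*y^2 - 2
∇f at (-2, -2, 2) = (0, 40, -22)
∇f · m = (0)(4) + (40)(-2) + (-22)(-1) = -58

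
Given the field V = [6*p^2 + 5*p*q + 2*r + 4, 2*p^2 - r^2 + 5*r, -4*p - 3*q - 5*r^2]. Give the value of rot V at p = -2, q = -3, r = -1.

(-10, 6, 2)

(∇×V)₁ = ∂V₃/∂q − ∂V₂/∂r = 2*r - 8
(∇×V)₂ = ∂V₁/∂r − ∂V₃/∂p = 6
(∇×V)₃ = ∂V₂/∂p − ∂V₁/∂q = -p
∇×V = (2*r - 8, 6, -p)
At (-2, -3, -1): (-10, 6, 2).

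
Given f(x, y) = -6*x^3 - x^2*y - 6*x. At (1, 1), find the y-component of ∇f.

-1

(∇f)_2 = ∂f/∂y = -x^2
At (1, 1): -1.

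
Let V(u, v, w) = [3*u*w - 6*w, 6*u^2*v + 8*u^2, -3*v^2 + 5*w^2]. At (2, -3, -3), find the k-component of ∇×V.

-40

(∇×V)_3 = ∂V₂/∂u − ∂V₁/∂v
= 12*u*v + 16*u − (0)
= 12*u*v + 16*u
At (2, -3, -3): -40.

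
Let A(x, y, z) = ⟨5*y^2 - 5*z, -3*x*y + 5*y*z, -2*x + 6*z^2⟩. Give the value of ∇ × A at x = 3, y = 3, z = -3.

(-15, -3, -39)

(∇×A)₁ = ∂A₃/∂y − ∂A₂/∂z = -5*y
(∇×A)₂ = ∂A₁/∂z − ∂A₃/∂x = -3
(∇×A)₃ = ∂A₂/∂x − ∂A₁/∂y = -13*y
∇×A = (-5*y, -3, -13*y)
At (3, 3, -3): (-15, -3, -39).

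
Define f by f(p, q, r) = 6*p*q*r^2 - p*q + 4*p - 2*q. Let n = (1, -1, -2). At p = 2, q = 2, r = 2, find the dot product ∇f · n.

∂f/∂p = 6*q*r^2 - q + 4
∂f/∂q = 6*p*r^2 - p - 2
∂f/∂r = 12*p*q*r
∇f at (2, 2, 2) = (50, 44, 96)
∇f · n = (50)(1) + (44)(-1) + (96)(-2) = -186

-186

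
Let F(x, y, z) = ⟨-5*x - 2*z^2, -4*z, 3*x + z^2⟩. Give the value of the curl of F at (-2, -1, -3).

(∇×F)₁ = ∂F₃/∂y − ∂F₂/∂z = 4
(∇×F)₂ = ∂F₁/∂z − ∂F₃/∂x = -4*z - 3
(∇×F)₃ = ∂F₂/∂x − ∂F₁/∂y = 0
∇×F = (4, -4*z - 3, 0)
At (-2, -1, -3): (4, 9, 0).

(4, 9, 0)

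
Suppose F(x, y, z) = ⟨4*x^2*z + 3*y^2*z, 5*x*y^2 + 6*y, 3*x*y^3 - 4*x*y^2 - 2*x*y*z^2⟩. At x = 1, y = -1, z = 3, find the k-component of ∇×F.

23

(∇×F)_3 = ∂F₂/∂x − ∂F₁/∂y
= 5*y^2 − (6*y*z)
= 5*y^2 - 6*y*z
At (1, -1, 3): 23.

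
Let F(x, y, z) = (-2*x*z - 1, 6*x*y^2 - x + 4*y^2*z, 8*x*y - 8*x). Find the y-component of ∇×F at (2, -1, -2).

(∇×F)_2 = ∂F₁/∂z − ∂F₃/∂x
= -2*x − (8*y - 8)
= -2*x - 8*y + 8
At (2, -1, -2): 12.

12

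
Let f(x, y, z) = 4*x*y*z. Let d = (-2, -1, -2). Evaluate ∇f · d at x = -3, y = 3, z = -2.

∂f/∂x = 4*y*z
∂f/∂y = 4*x*z
∂f/∂z = 4*x*y
∇f at (-3, 3, -2) = (-24, 24, -36)
∇f · d = (-24)(-2) + (24)(-1) + (-36)(-2) = 96

96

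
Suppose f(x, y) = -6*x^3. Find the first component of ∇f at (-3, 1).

-162

(∇f)_1 = ∂f/∂x = -18*x^2
At (-3, 1): -162.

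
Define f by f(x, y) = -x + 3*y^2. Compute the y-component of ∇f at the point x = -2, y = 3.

(∇f)_2 = ∂f/∂y = 6*y
At (-2, 3): 18.

18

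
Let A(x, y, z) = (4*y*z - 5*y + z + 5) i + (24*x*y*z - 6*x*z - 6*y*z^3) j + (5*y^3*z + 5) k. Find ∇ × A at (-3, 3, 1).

(387, 13, 67)

(∇×A)₁ = ∂A₃/∂y − ∂A₂/∂z = -24*x*y + 6*x + 15*y^2*z + 18*y*z^2
(∇×A)₂ = ∂A₁/∂z − ∂A₃/∂x = 4*y + 1
(∇×A)₃ = ∂A₂/∂x − ∂A₁/∂y = 24*y*z - 10*z + 5
∇×A = (-24*x*y + 6*x + 15*y^2*z + 18*y*z^2, 4*y + 1, 24*y*z - 10*z + 5)
At (-3, 3, 1): (387, 13, 67).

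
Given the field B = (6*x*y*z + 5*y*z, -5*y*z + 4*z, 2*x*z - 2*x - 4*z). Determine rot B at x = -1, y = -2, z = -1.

(-14, 6, -1)

(∇×B)₁ = ∂B₃/∂y − ∂B₂/∂z = 5*y - 4
(∇×B)₂ = ∂B₁/∂z − ∂B₃/∂x = 6*x*y + 5*y - 2*z + 2
(∇×B)₃ = ∂B₂/∂x − ∂B₁/∂y = -6*x*z - 5*z
∇×B = (5*y - 4, 6*x*y + 5*y - 2*z + 2, -6*x*z - 5*z)
At (-1, -2, -1): (-14, 6, -1).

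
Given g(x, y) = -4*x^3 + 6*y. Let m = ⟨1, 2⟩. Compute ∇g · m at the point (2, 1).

-36

∂g/∂x = -12*x^2
∂g/∂y = 6
∇g at (2, 1) = (-48, 6)
∇g · m = (-48)(1) + (6)(2) = -36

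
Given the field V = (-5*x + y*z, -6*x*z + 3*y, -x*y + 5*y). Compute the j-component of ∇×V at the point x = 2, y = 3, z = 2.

6

(∇×V)_2 = ∂V₁/∂z − ∂V₃/∂x
= y − (-y)
= 2*y
At (2, 3, 2): 6.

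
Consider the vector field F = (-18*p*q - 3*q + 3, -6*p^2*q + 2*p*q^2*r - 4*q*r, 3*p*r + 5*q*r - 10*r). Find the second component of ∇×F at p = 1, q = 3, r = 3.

(∇×F)_2 = ∂F₁/∂r − ∂F₃/∂p
= 0 − (3*r)
= -3*r
At (1, 3, 3): -9.

-9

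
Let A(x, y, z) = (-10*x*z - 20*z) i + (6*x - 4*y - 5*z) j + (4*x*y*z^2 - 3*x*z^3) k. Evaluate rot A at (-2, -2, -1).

(∇×A)₁ = ∂A₃/∂y − ∂A₂/∂z = 4*x*z^2 + 5
(∇×A)₂ = ∂A₁/∂z − ∂A₃/∂x = -10*x - 4*y*z^2 + 3*z^3 - 20
(∇×A)₃ = ∂A₂/∂x − ∂A₁/∂y = 6
∇×A = (4*x*z^2 + 5, -10*x - 4*y*z^2 + 3*z^3 - 20, 6)
At (-2, -2, -1): (-3, 5, 6).

(-3, 5, 6)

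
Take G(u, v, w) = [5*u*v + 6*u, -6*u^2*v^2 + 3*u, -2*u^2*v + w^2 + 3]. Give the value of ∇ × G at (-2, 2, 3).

(∇×G)₁ = ∂G₃/∂v − ∂G₂/∂w = -2*u^2
(∇×G)₂ = ∂G₁/∂w − ∂G₃/∂u = 4*u*v
(∇×G)₃ = ∂G₂/∂u − ∂G₁/∂v = -12*u*v^2 - 5*u + 3
∇×G = (-2*u^2, 4*u*v, -12*u*v^2 - 5*u + 3)
At (-2, 2, 3): (-8, -16, 109).

(-8, -16, 109)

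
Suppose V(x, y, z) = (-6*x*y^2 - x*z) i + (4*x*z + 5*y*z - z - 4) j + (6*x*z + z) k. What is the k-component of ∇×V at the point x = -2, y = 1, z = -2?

-32

(∇×V)_3 = ∂V₂/∂x − ∂V₁/∂y
= 4*z − (-12*x*y)
= 12*x*y + 4*z
At (-2, 1, -2): -32.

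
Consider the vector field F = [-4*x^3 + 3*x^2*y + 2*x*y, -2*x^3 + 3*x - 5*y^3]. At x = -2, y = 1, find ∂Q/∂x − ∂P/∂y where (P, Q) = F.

-29

∂F₂/∂x = -6*x^2 + 3
∂F₁/∂y = 3*x^2 + 2*x
Scalar curl = -9*x^2 - 2*x + 3
At (-2, 1): -29.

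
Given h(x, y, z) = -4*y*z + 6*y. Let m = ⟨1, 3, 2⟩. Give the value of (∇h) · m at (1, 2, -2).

26

∂h/∂x = 0
∂h/∂y = -4*z + 6
∂h/∂z = -4*y
∇h at (1, 2, -2) = (0, 14, -8)
∇h · m = (0)(1) + (14)(3) + (-8)(2) = 26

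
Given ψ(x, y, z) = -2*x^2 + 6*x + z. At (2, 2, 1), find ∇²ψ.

-4

∂²ψ/∂x² = -4
∂²ψ/∂y² = 0
∂²ψ/∂z² = 0
∇²ψ = -4
At (2, 2, 1): -4.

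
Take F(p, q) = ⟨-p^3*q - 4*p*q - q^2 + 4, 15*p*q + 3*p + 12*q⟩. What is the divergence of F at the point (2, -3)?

90

∂F₁/∂p = -3*p^2*q - 4*q
∂F₂/∂q = 15*p + 12
∇·F = -3*p^2*q + 15*p - 4*q + 12
At (2, -3): 90.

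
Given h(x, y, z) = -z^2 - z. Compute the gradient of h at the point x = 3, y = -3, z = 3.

(0, 0, -7)

∂h/∂x = 0
∂h/∂y = 0
∂h/∂z = -2*z - 1
∇h = (0, 0, -2*z - 1)
At (3, -3, 3): (0, 0, -7).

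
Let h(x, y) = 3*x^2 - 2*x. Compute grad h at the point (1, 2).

(4, 0)

∂h/∂x = 6*x - 2
∂h/∂y = 0
∇h = (6*x - 2, 0)
At (1, 2): (4, 0).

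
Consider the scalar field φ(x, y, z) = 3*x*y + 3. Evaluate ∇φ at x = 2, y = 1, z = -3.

(3, 6, 0)

∂φ/∂x = 3*y
∂φ/∂y = 3*x
∂φ/∂z = 0
∇φ = (3*y, 3*x, 0)
At (2, 1, -3): (3, 6, 0).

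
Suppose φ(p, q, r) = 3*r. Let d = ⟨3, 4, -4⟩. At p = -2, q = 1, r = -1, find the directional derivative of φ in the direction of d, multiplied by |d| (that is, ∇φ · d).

-12

∂φ/∂p = 0
∂φ/∂q = 0
∂φ/∂r = 3
∇φ at (-2, 1, -1) = (0, 0, 3)
∇φ · d = (0)(3) + (0)(4) + (3)(-4) = -12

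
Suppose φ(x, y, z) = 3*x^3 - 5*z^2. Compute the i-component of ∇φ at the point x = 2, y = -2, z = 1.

(∇φ)_1 = ∂φ/∂x = 9*x^2
At (2, -2, 1): 36.

36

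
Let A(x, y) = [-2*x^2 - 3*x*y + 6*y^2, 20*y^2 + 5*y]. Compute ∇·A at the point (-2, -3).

∂A₁/∂x = -4*x - 3*y
∂A₂/∂y = 40*y + 5
∇·A = -4*x + 37*y + 5
At (-2, -3): -98.

-98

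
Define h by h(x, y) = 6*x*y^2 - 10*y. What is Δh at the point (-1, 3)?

∂²h/∂x² = 0
∂²h/∂y² = 12*x
∇²h = 12*x
At (-1, 3): -12.

-12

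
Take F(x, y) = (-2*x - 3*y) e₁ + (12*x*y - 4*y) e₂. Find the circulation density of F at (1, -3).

-33

∂F₂/∂x = 12*y
∂F₁/∂y = -3
Scalar curl = 12*y + 3
At (1, -3): -33.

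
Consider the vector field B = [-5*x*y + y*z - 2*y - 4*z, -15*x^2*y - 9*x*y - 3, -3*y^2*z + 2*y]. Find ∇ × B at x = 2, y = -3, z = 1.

(∇×B)₁ = ∂B₃/∂y − ∂B₂/∂z = -6*y*z + 2
(∇×B)₂ = ∂B₁/∂z − ∂B₃/∂x = y - 4
(∇×B)₃ = ∂B₂/∂x − ∂B₁/∂y = -30*x*y + 5*x - 9*y - z + 2
∇×B = (-6*y*z + 2, y - 4, -30*x*y + 5*x - 9*y - z + 2)
At (2, -3, 1): (20, -7, 218).

(20, -7, 218)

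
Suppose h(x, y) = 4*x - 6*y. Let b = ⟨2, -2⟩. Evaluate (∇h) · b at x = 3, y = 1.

∂h/∂x = 4
∂h/∂y = -6
∇h at (3, 1) = (4, -6)
∇h · b = (4)(2) + (-6)(-2) = 20

20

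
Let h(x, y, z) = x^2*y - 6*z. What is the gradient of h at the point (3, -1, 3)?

∂h/∂x = 2*x*y
∂h/∂y = x^2
∂h/∂z = -6
∇h = (2*x*y, x^2, -6)
At (3, -1, 3): (-6, 9, -6).

(-6, 9, -6)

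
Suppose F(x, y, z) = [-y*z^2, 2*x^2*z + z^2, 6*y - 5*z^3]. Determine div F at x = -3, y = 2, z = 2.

-60

∂F₁/∂x = 0
∂F₂/∂y = 0
∂F₃/∂z = -15*z^2
∇·F = -15*z^2
At (-3, 2, 2): -60.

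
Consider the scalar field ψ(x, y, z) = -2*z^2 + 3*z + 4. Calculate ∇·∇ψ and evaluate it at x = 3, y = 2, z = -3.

∂²ψ/∂x² = 0
∂²ψ/∂y² = 0
∂²ψ/∂z² = -4
∇²ψ = -4
At (3, 2, -3): -4.

-4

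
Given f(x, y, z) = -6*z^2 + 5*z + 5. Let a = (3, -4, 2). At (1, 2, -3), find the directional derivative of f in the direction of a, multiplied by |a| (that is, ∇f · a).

82

∂f/∂x = 0
∂f/∂y = 0
∂f/∂z = -12*z + 5
∇f at (1, 2, -3) = (0, 0, 41)
∇f · a = (0)(3) + (0)(-4) + (41)(2) = 82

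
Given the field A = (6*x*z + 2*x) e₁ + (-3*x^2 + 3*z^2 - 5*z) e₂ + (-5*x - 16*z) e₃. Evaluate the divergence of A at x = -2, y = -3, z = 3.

∂A₁/∂x = 6*z + 2
∂A₂/∂y = 0
∂A₃/∂z = -16
∇·A = 6*z - 14
At (-2, -3, 3): 4.

4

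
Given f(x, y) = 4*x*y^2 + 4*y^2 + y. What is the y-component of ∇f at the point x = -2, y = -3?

25

(∇f)_2 = ∂f/∂y = 8*x*y + 8*y + 1
At (-2, -3): 25.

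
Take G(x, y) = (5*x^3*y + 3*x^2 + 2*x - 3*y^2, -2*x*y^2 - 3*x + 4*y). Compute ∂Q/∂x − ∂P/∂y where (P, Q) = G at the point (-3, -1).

∂G₂/∂x = -2*y^2 - 3
∂G₁/∂y = 5*x^3 - 6*y
Scalar curl = -5*x^3 - 2*y^2 + 6*y - 3
At (-3, -1): 124.

124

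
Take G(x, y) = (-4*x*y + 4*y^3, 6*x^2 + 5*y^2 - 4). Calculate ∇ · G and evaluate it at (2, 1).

∂G₁/∂x = -4*y
∂G₂/∂y = 10*y
∇·G = 6*y
At (2, 1): 6.

6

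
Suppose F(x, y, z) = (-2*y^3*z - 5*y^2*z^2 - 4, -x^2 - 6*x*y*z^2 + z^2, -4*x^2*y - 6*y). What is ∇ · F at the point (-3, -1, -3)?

162

∂F₁/∂x = 0
∂F₂/∂y = -6*x*z^2
∂F₃/∂z = 0
∇·F = -6*x*z^2
At (-3, -1, -3): 162.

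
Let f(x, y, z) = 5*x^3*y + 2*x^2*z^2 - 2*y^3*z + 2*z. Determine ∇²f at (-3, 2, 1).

-164

∂²f/∂x² = 2*(15*x*y + 2*z^2)
∂²f/∂y² = -12*y*z
∂²f/∂z² = 4*x^2
∇²f = 4*x^2 + 30*x*y - 12*y*z + 4*z^2
At (-3, 2, 1): -164.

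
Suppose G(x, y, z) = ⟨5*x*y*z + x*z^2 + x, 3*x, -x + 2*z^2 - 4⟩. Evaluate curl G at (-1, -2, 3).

(0, 5, 18)

(∇×G)₁ = ∂G₃/∂y − ∂G₂/∂z = 0
(∇×G)₂ = ∂G₁/∂z − ∂G₃/∂x = 5*x*y + 2*x*z + 1
(∇×G)₃ = ∂G₂/∂x − ∂G₁/∂y = -5*x*z + 3
∇×G = (0, 5*x*y + 2*x*z + 1, -5*x*z + 3)
At (-1, -2, 3): (0, 5, 18).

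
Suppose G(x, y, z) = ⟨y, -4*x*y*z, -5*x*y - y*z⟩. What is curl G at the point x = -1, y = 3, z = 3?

(-10, 15, -37)

(∇×G)₁ = ∂G₃/∂y − ∂G₂/∂z = 4*x*y - 5*x - z
(∇×G)₂ = ∂G₁/∂z − ∂G₃/∂x = 5*y
(∇×G)₃ = ∂G₂/∂x − ∂G₁/∂y = -4*y*z - 1
∇×G = (4*x*y - 5*x - z, 5*y, -4*y*z - 1)
At (-1, 3, 3): (-10, 15, -37).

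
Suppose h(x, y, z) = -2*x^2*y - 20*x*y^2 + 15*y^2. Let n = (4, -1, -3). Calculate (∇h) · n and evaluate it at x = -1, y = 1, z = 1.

∂h/∂x = -4*x*y - 20*y^2
∂h/∂y = -2*x^2 - 40*x*y + 30*y
∂h/∂z = 0
∇h at (-1, 1, 1) = (-16, 68, 0)
∇h · n = (-16)(4) + (68)(-1) + (0)(-3) = -132

-132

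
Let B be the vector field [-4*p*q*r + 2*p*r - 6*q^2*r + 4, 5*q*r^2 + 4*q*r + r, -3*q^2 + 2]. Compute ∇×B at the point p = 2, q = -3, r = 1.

(59, -26, -28)

(∇×B)₁ = ∂B₃/∂q − ∂B₂/∂r = -10*q*r - 10*q - 1
(∇×B)₂ = ∂B₁/∂r − ∂B₃/∂p = -4*p*q + 2*p - 6*q^2
(∇×B)₃ = ∂B₂/∂p − ∂B₁/∂q = 4*p*r + 12*q*r
∇×B = (-10*q*r - 10*q - 1, -4*p*q + 2*p - 6*q^2, 4*p*r + 12*q*r)
At (2, -3, 1): (59, -26, -28).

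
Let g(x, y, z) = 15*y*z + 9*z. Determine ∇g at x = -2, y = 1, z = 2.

(0, 30, 24)

∂g/∂x = 0
∂g/∂y = 15*z
∂g/∂z = 15*y + 9
∇g = (0, 15*z, 15*y + 9)
At (-2, 1, 2): (0, 30, 24).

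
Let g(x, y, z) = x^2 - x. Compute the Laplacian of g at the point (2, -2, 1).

∂²g/∂x² = 2
∂²g/∂y² = 0
∂²g/∂z² = 0
∇²g = 2
At (2, -2, 1): 2.

2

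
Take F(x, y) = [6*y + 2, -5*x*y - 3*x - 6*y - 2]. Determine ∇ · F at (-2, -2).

∂F₁/∂x = 0
∂F₂/∂y = -5*x - 6
∇·F = -5*x - 6
At (-2, -2): 4.

4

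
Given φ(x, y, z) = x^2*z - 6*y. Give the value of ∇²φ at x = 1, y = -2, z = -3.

-6

∂²φ/∂x² = 2*z
∂²φ/∂y² = 0
∂²φ/∂z² = 0
∇²φ = 2*z
At (1, -2, -3): -6.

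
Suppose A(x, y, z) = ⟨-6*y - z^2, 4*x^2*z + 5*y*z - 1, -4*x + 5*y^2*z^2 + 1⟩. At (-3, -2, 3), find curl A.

(-206, -2, -66)

(∇×A)₁ = ∂A₃/∂y − ∂A₂/∂z = -4*x^2 + 10*y*z^2 - 5*y
(∇×A)₂ = ∂A₁/∂z − ∂A₃/∂x = -2*z + 4
(∇×A)₃ = ∂A₂/∂x − ∂A₁/∂y = 8*x*z + 6
∇×A = (-4*x^2 + 10*y*z^2 - 5*y, -2*z + 4, 8*x*z + 6)
At (-3, -2, 3): (-206, -2, -66).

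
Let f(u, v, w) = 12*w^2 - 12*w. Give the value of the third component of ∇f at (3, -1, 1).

12

(∇f)_3 = ∂f/∂w = 24*w - 12
At (3, -1, 1): 12.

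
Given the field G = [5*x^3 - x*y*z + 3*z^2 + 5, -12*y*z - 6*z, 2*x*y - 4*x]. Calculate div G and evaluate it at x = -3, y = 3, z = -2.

165

∂G₁/∂x = 15*x^2 - y*z
∂G₂/∂y = -12*z
∂G₃/∂z = 0
∇·G = 15*x^2 - y*z - 12*z
At (-3, 3, -2): 165.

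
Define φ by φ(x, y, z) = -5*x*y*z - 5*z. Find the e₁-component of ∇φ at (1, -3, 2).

(∇φ)_1 = ∂φ/∂x = -5*y*z
At (1, -3, 2): 30.

30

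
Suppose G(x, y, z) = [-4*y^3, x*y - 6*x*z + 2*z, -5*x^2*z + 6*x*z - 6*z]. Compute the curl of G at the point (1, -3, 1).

(4, 4, 99)

(∇×G)₁ = ∂G₃/∂y − ∂G₂/∂z = 6*x - 2
(∇×G)₂ = ∂G₁/∂z − ∂G₃/∂x = 10*x*z - 6*z
(∇×G)₃ = ∂G₂/∂x − ∂G₁/∂y = 12*y^2 + y - 6*z
∇×G = (6*x - 2, 10*x*z - 6*z, 12*y^2 + y - 6*z)
At (1, -3, 1): (4, 4, 99).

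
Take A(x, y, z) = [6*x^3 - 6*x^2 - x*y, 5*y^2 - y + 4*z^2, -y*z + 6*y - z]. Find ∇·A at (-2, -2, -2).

∂A₁/∂x = 18*x^2 - 12*x - y
∂A₂/∂y = 10*y - 1
∂A₃/∂z = -y - 1
∇·A = 18*x^2 - 12*x + 8*y - 2
At (-2, -2, -2): 78.

78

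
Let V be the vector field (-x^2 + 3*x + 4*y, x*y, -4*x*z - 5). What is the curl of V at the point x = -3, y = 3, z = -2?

(0, -8, -1)

(∇×V)₁ = ∂V₃/∂y − ∂V₂/∂z = 0
(∇×V)₂ = ∂V₁/∂z − ∂V₃/∂x = 4*z
(∇×V)₃ = ∂V₂/∂x − ∂V₁/∂y = y - 4
∇×V = (0, 4*z, y - 4)
At (-3, 3, -2): (0, -8, -1).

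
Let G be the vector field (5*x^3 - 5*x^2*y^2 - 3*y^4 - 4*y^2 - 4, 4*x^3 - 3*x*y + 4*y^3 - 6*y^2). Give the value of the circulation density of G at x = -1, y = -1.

-15

∂G₂/∂x = 12*x^2 - 3*y
∂G₁/∂y = -10*x^2*y - 12*y^3 - 8*y
Scalar curl = 10*x^2*y + 12*x^2 + 12*y^3 + 5*y
At (-1, -1): -15.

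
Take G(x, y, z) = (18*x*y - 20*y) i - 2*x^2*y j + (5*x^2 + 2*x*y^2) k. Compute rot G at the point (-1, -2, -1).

(∇×G)₁ = ∂G₃/∂y − ∂G₂/∂z = 4*x*y
(∇×G)₂ = ∂G₁/∂z − ∂G₃/∂x = -10*x - 2*y^2
(∇×G)₃ = ∂G₂/∂x − ∂G₁/∂y = -4*x*y - 18*x + 20
∇×G = (4*x*y, -10*x - 2*y^2, -4*x*y - 18*x + 20)
At (-1, -2, -1): (8, 2, 30).

(8, 2, 30)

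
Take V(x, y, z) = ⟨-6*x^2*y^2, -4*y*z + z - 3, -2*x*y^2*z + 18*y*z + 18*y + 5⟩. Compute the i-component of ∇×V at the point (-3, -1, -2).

(∇×V)_1 = ∂V₃/∂y − ∂V₂/∂z
= -4*x*y*z + 18*z + 18 − (-4*y + 1)
= -4*x*y*z + 4*y + 18*z + 17
At (-3, -1, -2): 1.

1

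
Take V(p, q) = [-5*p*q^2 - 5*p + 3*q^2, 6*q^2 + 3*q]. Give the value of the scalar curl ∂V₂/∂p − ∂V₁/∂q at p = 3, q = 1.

24

∂V₂/∂p = 0
∂V₁/∂q = -10*p*q + 6*q
Scalar curl = 10*p*q - 6*q
At (3, 1): 24.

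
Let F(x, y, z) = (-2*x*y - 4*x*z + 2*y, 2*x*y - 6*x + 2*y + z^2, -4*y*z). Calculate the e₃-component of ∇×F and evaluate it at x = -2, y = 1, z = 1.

-10

(∇×F)_3 = ∂F₂/∂x − ∂F₁/∂y
= 2*y - 6 − (-2*x + 2)
= 2*x + 2*y - 8
At (-2, 1, 1): -10.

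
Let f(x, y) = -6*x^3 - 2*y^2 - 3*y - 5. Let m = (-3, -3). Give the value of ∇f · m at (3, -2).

∂f/∂x = -18*x^2
∂f/∂y = -4*y - 3
∇f at (3, -2) = (-162, 5)
∇f · m = (-162)(-3) + (5)(-3) = 471

471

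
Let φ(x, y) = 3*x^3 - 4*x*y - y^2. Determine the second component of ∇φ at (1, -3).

(∇φ)_2 = ∂φ/∂y = -4*x - 2*y
At (1, -3): 2.

2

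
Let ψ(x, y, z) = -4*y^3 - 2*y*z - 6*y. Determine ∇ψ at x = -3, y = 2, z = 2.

∂ψ/∂x = 0
∂ψ/∂y = -12*y^2 - 2*z - 6
∂ψ/∂z = -2*y
∇ψ = (0, -12*y^2 - 2*z - 6, -2*y)
At (-3, 2, 2): (0, -58, -4).

(0, -58, -4)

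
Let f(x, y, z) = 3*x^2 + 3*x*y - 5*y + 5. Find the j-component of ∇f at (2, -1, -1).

(∇f)_2 = ∂f/∂y = 3*x - 5
At (2, -1, -1): 1.

1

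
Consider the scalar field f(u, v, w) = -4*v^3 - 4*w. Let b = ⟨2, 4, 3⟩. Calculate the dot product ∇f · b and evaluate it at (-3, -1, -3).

∂f/∂u = 0
∂f/∂v = -12*v^2
∂f/∂w = -4
∇f at (-3, -1, -3) = (0, -12, -4)
∇f · b = (0)(2) + (-12)(4) + (-4)(3) = -60

-60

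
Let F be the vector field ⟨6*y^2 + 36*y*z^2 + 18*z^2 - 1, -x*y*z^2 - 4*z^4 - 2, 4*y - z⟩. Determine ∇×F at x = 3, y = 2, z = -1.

(∇×F)₁ = ∂F₃/∂y − ∂F₂/∂z = 2*x*y*z + 16*z^3 + 4
(∇×F)₂ = ∂F₁/∂z − ∂F₃/∂x = 72*y*z + 36*z
(∇×F)₃ = ∂F₂/∂x − ∂F₁/∂y = -y*z^2 - 12*y - 36*z^2
∇×F = (2*x*y*z + 16*z^3 + 4, 72*y*z + 36*z, -y*z^2 - 12*y - 36*z^2)
At (3, 2, -1): (-24, -180, -62).

(-24, -180, -62)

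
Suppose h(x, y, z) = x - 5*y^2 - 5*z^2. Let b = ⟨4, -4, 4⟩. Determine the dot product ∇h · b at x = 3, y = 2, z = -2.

164

∂h/∂x = 1
∂h/∂y = -10*y
∂h/∂z = -10*z
∇h at (3, 2, -2) = (1, -20, 20)
∇h · b = (1)(4) + (-20)(-4) + (20)(4) = 164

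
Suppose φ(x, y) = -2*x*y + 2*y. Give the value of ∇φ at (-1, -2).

(4, 4)

∂φ/∂x = -2*y
∂φ/∂y = -2*x + 2
∇φ = (-2*y, -2*x + 2)
At (-1, -2): (4, 4).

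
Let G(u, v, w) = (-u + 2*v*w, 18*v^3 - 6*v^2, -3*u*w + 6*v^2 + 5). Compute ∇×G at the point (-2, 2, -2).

(24, -2, 4)

(∇×G)₁ = ∂G₃/∂v − ∂G₂/∂w = 12*v
(∇×G)₂ = ∂G₁/∂w − ∂G₃/∂u = 2*v + 3*w
(∇×G)₃ = ∂G₂/∂u − ∂G₁/∂v = -2*w
∇×G = (12*v, 2*v + 3*w, -2*w)
At (-2, 2, -2): (24, -2, 4).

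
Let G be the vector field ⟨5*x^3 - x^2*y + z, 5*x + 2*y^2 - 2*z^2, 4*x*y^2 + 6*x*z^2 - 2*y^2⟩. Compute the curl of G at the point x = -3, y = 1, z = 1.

(-24, -9, 14)

(∇×G)₁ = ∂G₃/∂y − ∂G₂/∂z = 8*x*y - 4*y + 4*z
(∇×G)₂ = ∂G₁/∂z − ∂G₃/∂x = -4*y^2 - 6*z^2 + 1
(∇×G)₃ = ∂G₂/∂x − ∂G₁/∂y = x^2 + 5
∇×G = (8*x*y - 4*y + 4*z, -4*y^2 - 6*z^2 + 1, x^2 + 5)
At (-3, 1, 1): (-24, -9, 14).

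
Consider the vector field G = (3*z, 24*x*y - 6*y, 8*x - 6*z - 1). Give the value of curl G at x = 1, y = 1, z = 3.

(0, -5, 24)

(∇×G)₁ = ∂G₃/∂y − ∂G₂/∂z = 0
(∇×G)₂ = ∂G₁/∂z − ∂G₃/∂x = -5
(∇×G)₃ = ∂G₂/∂x − ∂G₁/∂y = 24*y
∇×G = (0, -5, 24*y)
At (1, 1, 3): (0, -5, 24).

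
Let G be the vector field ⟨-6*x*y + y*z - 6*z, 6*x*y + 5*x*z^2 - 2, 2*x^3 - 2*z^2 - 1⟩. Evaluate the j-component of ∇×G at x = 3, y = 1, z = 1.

-59

(∇×G)_2 = ∂G₁/∂z − ∂G₃/∂x
= y - 6 − (6*x^2)
= -6*x^2 + y - 6
At (3, 1, 1): -59.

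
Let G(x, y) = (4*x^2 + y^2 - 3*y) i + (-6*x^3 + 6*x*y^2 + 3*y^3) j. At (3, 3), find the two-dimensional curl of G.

-111

∂G₂/∂x = -18*x^2 + 6*y^2
∂G₁/∂y = 2*y - 3
Scalar curl = -18*x^2 + 6*y^2 - 2*y + 3
At (3, 3): -111.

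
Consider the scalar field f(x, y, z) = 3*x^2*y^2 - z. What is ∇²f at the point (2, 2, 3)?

48

∂²f/∂x² = 6*y^2
∂²f/∂y² = 6*x^2
∂²f/∂z² = 0
∇²f = 6*x^2 + 6*y^2
At (2, 2, 3): 48.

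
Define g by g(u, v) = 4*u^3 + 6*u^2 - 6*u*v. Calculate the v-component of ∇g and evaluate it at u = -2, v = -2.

12

(∇g)_2 = ∂g/∂v = -6*u
At (-2, -2): 12.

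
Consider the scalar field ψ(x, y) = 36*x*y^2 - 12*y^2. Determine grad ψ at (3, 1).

∂ψ/∂x = 36*y^2
∂ψ/∂y = 72*x*y - 24*y
∇ψ = (36*y^2, 72*x*y - 24*y)
At (3, 1): (36, 192).

(36, 192)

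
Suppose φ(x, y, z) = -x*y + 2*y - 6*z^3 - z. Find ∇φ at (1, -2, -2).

∂φ/∂x = -y
∂φ/∂y = -x + 2
∂φ/∂z = -18*z^2 - 1
∇φ = (-y, -x + 2, -18*z^2 - 1)
At (1, -2, -2): (2, 1, -73).

(2, 1, -73)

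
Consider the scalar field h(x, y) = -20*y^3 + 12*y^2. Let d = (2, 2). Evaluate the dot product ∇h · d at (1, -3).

-1224

∂h/∂x = 0
∂h/∂y = -60*y^2 + 24*y
∇h at (1, -3) = (0, -612)
∇h · d = (0)(2) + (-612)(2) = -1224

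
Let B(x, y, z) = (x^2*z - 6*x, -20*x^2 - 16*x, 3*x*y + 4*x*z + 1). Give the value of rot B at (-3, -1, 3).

(-9, 0, 104)

(∇×B)₁ = ∂B₃/∂y − ∂B₂/∂z = 3*x
(∇×B)₂ = ∂B₁/∂z − ∂B₃/∂x = x^2 - 3*y - 4*z
(∇×B)₃ = ∂B₂/∂x − ∂B₁/∂y = -40*x - 16
∇×B = (3*x, x^2 - 3*y - 4*z, -40*x - 16)
At (-3, -1, 3): (-9, 0, 104).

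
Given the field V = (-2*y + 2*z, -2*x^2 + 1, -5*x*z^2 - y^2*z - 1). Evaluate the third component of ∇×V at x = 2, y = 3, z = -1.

-6

(∇×V)_3 = ∂V₂/∂x − ∂V₁/∂y
= -4*x − (-2)
= -4*x + 2
At (2, 3, -1): -6.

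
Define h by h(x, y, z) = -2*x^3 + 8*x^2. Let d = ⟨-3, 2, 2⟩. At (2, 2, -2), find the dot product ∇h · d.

∂h/∂x = -6*x^2 + 16*x
∂h/∂y = 0
∂h/∂z = 0
∇h at (2, 2, -2) = (8, 0, 0)
∇h · d = (8)(-3) + (0)(2) + (0)(2) = -24

-24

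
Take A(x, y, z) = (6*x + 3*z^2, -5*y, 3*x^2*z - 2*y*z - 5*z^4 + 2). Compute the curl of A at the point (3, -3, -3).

(6, 36, 0)

(∇×A)₁ = ∂A₃/∂y − ∂A₂/∂z = -2*z
(∇×A)₂ = ∂A₁/∂z − ∂A₃/∂x = -6*x*z + 6*z
(∇×A)₃ = ∂A₂/∂x − ∂A₁/∂y = 0
∇×A = (-2*z, -6*x*z + 6*z, 0)
At (3, -3, -3): (6, 36, 0).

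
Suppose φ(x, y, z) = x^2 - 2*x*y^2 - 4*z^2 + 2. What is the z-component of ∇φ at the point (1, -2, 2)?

(∇φ)_3 = ∂φ/∂z = -8*z
At (1, -2, 2): -16.

-16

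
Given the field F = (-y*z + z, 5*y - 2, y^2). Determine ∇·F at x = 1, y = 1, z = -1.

5

∂F₁/∂x = 0
∂F₂/∂y = 5
∂F₃/∂z = 0
∇·F = 5
At (1, 1, -1): 5.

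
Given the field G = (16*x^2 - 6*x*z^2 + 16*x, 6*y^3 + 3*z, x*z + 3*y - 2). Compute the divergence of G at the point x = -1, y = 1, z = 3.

-53

∂G₁/∂x = 32*x - 6*z^2 + 16
∂G₂/∂y = 18*y^2
∂G₃/∂z = x
∇·G = 33*x + 18*y^2 - 6*z^2 + 16
At (-1, 1, 3): -53.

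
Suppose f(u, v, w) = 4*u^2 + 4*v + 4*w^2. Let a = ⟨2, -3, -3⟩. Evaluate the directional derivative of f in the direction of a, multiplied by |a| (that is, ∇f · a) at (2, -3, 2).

∂f/∂u = 8*u
∂f/∂v = 4
∂f/∂w = 8*w
∇f at (2, -3, 2) = (16, 4, 16)
∇f · a = (16)(2) + (4)(-3) + (16)(-3) = -28

-28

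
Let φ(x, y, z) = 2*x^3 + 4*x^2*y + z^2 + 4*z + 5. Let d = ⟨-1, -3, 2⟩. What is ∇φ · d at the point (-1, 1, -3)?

-14

∂φ/∂x = 6*x^2 + 8*x*y
∂φ/∂y = 4*x^2
∂φ/∂z = 2*z + 4
∇φ at (-1, 1, -3) = (-2, 4, -2)
∇φ · d = (-2)(-1) + (4)(-3) + (-2)(2) = -14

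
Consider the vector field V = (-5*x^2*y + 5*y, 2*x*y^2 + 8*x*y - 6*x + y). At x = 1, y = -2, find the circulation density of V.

-14

∂V₂/∂x = 2*y^2 + 8*y - 6
∂V₁/∂y = -5*x^2 + 5
Scalar curl = 5*x^2 + 2*y^2 + 8*y - 11
At (1, -2): -14.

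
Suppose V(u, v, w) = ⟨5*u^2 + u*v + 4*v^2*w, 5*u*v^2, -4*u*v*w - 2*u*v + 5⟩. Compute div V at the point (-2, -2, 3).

2

∂V₁/∂u = 10*u + v
∂V₂/∂v = 10*u*v
∂V₃/∂w = -4*u*v
∇·V = 6*u*v + 10*u + v
At (-2, -2, 3): 2.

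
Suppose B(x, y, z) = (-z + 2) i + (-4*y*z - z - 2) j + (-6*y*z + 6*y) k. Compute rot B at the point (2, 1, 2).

(-1, -1, 0)

(∇×B)₁ = ∂B₃/∂y − ∂B₂/∂z = 4*y - 6*z + 7
(∇×B)₂ = ∂B₁/∂z − ∂B₃/∂x = -1
(∇×B)₃ = ∂B₂/∂x − ∂B₁/∂y = 0
∇×B = (4*y - 6*z + 7, -1, 0)
At (2, 1, 2): (-1, -1, 0).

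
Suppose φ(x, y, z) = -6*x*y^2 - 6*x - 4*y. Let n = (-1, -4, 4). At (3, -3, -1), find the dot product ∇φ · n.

-356

∂φ/∂x = -6*y^2 - 6
∂φ/∂y = -12*x*y - 4
∂φ/∂z = 0
∇φ at (3, -3, -1) = (-60, 104, 0)
∇φ · n = (-60)(-1) + (104)(-4) + (0)(4) = -356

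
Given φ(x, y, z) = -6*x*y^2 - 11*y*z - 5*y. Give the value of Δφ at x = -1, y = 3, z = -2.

∂²φ/∂x² = 0
∂²φ/∂y² = -12*x
∂²φ/∂z² = 0
∇²φ = -12*x
At (-1, 3, -2): 12.

12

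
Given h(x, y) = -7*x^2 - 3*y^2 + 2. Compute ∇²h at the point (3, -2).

∂²h/∂x² = -14
∂²h/∂y² = -6
∇²h = -20
At (3, -2): -20.

-20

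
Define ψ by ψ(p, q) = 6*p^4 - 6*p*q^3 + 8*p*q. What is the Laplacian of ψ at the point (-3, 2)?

∂²ψ/∂p² = 72*p^2
∂²ψ/∂q² = -36*p*q
∇²ψ = 72*p^2 - 36*p*q
At (-3, 2): 864.

864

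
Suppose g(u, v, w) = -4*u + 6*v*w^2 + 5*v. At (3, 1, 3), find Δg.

12

∂²g/∂u² = 0
∂²g/∂v² = 0
∂²g/∂w² = 12*v
∇²g = 12*v
At (3, 1, 3): 12.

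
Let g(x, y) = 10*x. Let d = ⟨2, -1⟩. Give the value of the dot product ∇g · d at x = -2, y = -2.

20

∂g/∂x = 10
∂g/∂y = 0
∇g at (-2, -2) = (10, 0)
∇g · d = (10)(2) + (0)(-1) = 20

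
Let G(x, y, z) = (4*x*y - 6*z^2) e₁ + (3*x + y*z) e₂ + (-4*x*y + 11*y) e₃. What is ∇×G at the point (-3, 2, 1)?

(∇×G)₁ = ∂G₃/∂y − ∂G₂/∂z = -4*x - y + 11
(∇×G)₂ = ∂G₁/∂z − ∂G₃/∂x = 4*y - 12*z
(∇×G)₃ = ∂G₂/∂x − ∂G₁/∂y = -4*x + 3
∇×G = (-4*x - y + 11, 4*y - 12*z, -4*x + 3)
At (-3, 2, 1): (21, -4, 15).

(21, -4, 15)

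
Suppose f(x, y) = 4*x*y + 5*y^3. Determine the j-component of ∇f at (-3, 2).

(∇f)_2 = ∂f/∂y = 4*x + 15*y^2
At (-3, 2): 48.

48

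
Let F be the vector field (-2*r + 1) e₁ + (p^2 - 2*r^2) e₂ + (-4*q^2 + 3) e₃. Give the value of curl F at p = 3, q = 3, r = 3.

(-12, -2, 6)

(∇×F)₁ = ∂F₃/∂q − ∂F₂/∂r = -8*q + 4*r
(∇×F)₂ = ∂F₁/∂r − ∂F₃/∂p = -2
(∇×F)₃ = ∂F₂/∂p − ∂F₁/∂q = 2*p
∇×F = (-8*q + 4*r, -2, 2*p)
At (3, 3, 3): (-12, -2, 6).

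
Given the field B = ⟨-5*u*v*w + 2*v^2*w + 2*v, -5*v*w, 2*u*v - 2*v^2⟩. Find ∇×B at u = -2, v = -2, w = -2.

(-6, -8, 2)

(∇×B)₁ = ∂B₃/∂v − ∂B₂/∂w = 2*u + v
(∇×B)₂ = ∂B₁/∂w − ∂B₃/∂u = -5*u*v + 2*v^2 - 2*v
(∇×B)₃ = ∂B₂/∂u − ∂B₁/∂v = 5*u*w - 4*v*w - 2
∇×B = (2*u + v, -5*u*v + 2*v^2 - 2*v, 5*u*w - 4*v*w - 2)
At (-2, -2, -2): (-6, -8, 2).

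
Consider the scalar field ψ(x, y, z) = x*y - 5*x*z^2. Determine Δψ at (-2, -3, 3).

20

∂²ψ/∂x² = 0
∂²ψ/∂y² = 0
∂²ψ/∂z² = -10*x
∇²ψ = -10*x
At (-2, -3, 3): 20.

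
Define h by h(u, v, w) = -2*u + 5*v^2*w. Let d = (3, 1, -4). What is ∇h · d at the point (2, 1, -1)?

-36

∂h/∂u = -2
∂h/∂v = 10*v*w
∂h/∂w = 5*v^2
∇h at (2, 1, -1) = (-2, -10, 5)
∇h · d = (-2)(3) + (-10)(1) + (5)(-4) = -36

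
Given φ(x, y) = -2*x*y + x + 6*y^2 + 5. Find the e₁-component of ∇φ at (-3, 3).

(∇φ)_1 = ∂φ/∂x = -2*y + 1
At (-3, 3): -5.

-5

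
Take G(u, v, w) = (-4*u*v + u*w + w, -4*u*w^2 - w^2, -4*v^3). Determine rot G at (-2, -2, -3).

(-6, -1, -44)

(∇×G)₁ = ∂G₃/∂v − ∂G₂/∂w = 8*u*w - 12*v^2 + 2*w
(∇×G)₂ = ∂G₁/∂w − ∂G₃/∂u = u + 1
(∇×G)₃ = ∂G₂/∂u − ∂G₁/∂v = 4*u - 4*w^2
∇×G = (8*u*w - 12*v^2 + 2*w, u + 1, 4*u - 4*w^2)
At (-2, -2, -3): (-6, -1, -44).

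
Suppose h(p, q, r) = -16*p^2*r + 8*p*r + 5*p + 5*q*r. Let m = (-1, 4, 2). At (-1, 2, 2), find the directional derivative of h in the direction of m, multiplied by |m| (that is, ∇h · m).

-73

∂h/∂p = -32*p*r + 8*r + 5
∂h/∂q = 5*r
∂h/∂r = -16*p^2 + 8*p + 5*q
∇h at (-1, 2, 2) = (85, 10, -14)
∇h · m = (85)(-1) + (10)(4) + (-14)(2) = -73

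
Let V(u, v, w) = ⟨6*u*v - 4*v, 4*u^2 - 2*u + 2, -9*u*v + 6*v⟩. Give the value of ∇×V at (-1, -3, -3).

(∇×V)₁ = ∂V₃/∂v − ∂V₂/∂w = -9*u + 6
(∇×V)₂ = ∂V₁/∂w − ∂V₃/∂u = 9*v
(∇×V)₃ = ∂V₂/∂u − ∂V₁/∂v = 2*u + 2
∇×V = (-9*u + 6, 9*v, 2*u + 2)
At (-1, -3, -3): (15, -27, 0).

(15, -27, 0)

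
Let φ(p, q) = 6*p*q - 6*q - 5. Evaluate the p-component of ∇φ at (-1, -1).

(∇φ)_1 = ∂φ/∂p = 6*q
At (-1, -1): -6.

-6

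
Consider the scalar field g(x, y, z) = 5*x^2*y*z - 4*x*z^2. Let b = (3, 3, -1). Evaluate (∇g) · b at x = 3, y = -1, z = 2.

135

∂g/∂x = 10*x*y*z - 4*z^2
∂g/∂y = 5*x^2*z
∂g/∂z = 5*x^2*y - 8*x*z
∇g at (3, -1, 2) = (-76, 90, -93)
∇g · b = (-76)(3) + (90)(3) + (-93)(-1) = 135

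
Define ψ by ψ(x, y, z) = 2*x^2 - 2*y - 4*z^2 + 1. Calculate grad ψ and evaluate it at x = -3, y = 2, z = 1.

∂ψ/∂x = 4*x
∂ψ/∂y = -2
∂ψ/∂z = -8*z
∇ψ = (4*x, -2, -8*z)
At (-3, 2, 1): (-12, -2, -8).

(-12, -2, -8)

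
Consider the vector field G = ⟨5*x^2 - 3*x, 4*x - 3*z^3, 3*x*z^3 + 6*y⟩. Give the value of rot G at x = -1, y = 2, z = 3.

(87, -81, 4)

(∇×G)₁ = ∂G₃/∂y − ∂G₂/∂z = 9*z^2 + 6
(∇×G)₂ = ∂G₁/∂z − ∂G₃/∂x = -3*z^3
(∇×G)₃ = ∂G₂/∂x − ∂G₁/∂y = 4
∇×G = (9*z^2 + 6, -3*z^3, 4)
At (-1, 2, 3): (87, -81, 4).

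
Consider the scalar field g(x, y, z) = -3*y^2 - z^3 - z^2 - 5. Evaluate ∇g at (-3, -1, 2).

∂g/∂x = 0
∂g/∂y = -6*y
∂g/∂z = -3*z^2 - 2*z
∇g = (0, -6*y, -3*z^2 - 2*z)
At (-3, -1, 2): (0, 6, -16).

(0, 6, -16)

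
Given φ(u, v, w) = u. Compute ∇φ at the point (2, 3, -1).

(1, 0, 0)

∂φ/∂u = 1
∂φ/∂v = 0
∂φ/∂w = 0
∇φ = (1, 0, 0)
At (2, 3, -1): (1, 0, 0).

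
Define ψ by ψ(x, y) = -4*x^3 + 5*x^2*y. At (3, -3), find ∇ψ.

(-198, 45)

∂ψ/∂x = -12*x^2 + 10*x*y
∂ψ/∂y = 5*x^2
∇ψ = (-12*x^2 + 10*x*y, 5*x^2)
At (3, -3): (-198, 45).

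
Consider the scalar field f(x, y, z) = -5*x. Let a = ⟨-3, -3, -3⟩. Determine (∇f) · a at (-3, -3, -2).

∂f/∂x = -5
∂f/∂y = 0
∂f/∂z = 0
∇f at (-3, -3, -2) = (-5, 0, 0)
∇f · a = (-5)(-3) + (0)(-3) + (0)(-3) = 15

15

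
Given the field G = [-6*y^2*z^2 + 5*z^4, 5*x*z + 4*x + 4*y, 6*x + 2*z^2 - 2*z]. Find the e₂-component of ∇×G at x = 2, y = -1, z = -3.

(∇×G)_2 = ∂G₁/∂z − ∂G₃/∂x
= -12*y^2*z + 20*z^3 − (6)
= -12*y^2*z + 20*z^3 - 6
At (2, -1, -3): -510.

-510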